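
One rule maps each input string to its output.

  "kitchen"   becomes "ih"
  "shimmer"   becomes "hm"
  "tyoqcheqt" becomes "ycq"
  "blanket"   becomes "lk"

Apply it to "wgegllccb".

Each output is the input with this applied: keep one character in every 3, starting at position 2 (positions 2nd, 5th, 8th, ...).
So "wgegllccb" becomes "glc".

glc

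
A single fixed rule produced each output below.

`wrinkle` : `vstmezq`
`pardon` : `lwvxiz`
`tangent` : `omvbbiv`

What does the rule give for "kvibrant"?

jzivbsdq

Rule — move the first 3 characters to the end (rotate left by 3), then shift every letter 8 places forward in the alphabet (wrapping around).
Working it through for "kvibrant": intermediate "brantkvi", final "jzivbsdq".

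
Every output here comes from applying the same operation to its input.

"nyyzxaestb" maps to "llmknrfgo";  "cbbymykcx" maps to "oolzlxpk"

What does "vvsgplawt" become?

iftcynjg

Each output is the input with this applied: shift every letter 13 places forward in the alphabet (wrapping around) — i.e. ROT13, then delete the first character.
Starting from "vvsgplawt": after the first operation, "iiftcynjg"; after the second, "iftcynjg".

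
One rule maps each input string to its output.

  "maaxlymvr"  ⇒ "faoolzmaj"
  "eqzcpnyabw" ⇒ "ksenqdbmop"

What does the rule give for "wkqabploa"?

okyeopdzc

Rule — shift every letter 12 places backward in the alphabet (wrapping around), then move the last character to the front.
So "wkqabploa" becomes "okyeopdzc".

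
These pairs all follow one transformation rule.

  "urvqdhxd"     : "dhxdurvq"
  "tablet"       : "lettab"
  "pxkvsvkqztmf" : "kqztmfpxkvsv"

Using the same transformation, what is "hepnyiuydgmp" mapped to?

uydgmphepnyi

The transformation: swap the front and back halves of the string.
So "hepnyiuydgmp" becomes "uydgmphepnyi".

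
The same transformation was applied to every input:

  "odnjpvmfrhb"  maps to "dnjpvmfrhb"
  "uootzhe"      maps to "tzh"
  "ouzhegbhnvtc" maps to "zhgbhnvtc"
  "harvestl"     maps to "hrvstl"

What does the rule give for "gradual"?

grdl

The rule is to remove every vowel.
Doing the same to "gradual": "grdl".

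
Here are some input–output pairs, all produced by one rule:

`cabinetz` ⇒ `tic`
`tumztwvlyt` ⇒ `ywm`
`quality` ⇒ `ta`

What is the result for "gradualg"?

ldg

Looking at the pairs, the operation is to reverse the string, then keep one character in every 3, starting at position 2 (positions 2nd, 5th, 8th, ...).
Applying both steps to "gradualg": "glaudarg", then "ldg".
(Check on "cabinetz": → "ztenibac" → "tic" ✓)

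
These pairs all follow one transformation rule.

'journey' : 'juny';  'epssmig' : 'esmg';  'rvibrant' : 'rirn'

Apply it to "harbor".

hro

Rule — keep every other character starting from the first (positions 1st, 3rd, 5th, ...).
Applying that to "harbor" gives "hro".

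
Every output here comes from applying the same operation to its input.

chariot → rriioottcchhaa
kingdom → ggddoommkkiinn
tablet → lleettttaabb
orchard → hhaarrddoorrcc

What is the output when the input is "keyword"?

Looking at the pairs, the operation is to move the first 3 characters to the end (rotate left by 3), then double every character.
On "keyword": the first step gives "wordkey", and the second then gives "wwoorrddkkeeyy".
(Check on "tablet": → "lettab" → "lleettttaabb" ✓)

wwoorrddkkeeyy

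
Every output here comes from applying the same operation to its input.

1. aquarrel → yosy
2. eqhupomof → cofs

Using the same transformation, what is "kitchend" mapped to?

igra

The transformation: shift every letter 2 places backward in the alphabet (wrapping around), then keep only the first 4 characters.
For "kitchend", step one produces "igrafclb"; step two turns that into "igra".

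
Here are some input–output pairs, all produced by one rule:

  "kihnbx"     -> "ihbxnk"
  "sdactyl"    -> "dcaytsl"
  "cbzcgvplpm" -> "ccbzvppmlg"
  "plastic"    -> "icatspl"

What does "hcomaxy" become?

The transformation: sort the characters into reverse alphabetical order, then move the last 3 characters to the front (rotate right by 3).
So "hcomaxy" becomes "hcayxom".

hcayxom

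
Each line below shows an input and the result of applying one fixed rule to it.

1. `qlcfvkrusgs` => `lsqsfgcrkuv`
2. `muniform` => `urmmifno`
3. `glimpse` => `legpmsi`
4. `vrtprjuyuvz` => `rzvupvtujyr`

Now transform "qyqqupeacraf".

The rule is to swap each adjacent pair of characters (1↔2, 3↔4, ...), then take characters alternately from the front and the back (1st, last, 2nd, 2nd-last, ...).
On "qyqqupeacraf" that produces "yaqfqcqrpeua".

yaqfqcqrpeua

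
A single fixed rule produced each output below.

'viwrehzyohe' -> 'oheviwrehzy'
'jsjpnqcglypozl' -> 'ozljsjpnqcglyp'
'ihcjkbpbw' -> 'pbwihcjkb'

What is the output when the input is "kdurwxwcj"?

wcjkdurwx

Looking at the pairs, the operation is to move the last 3 characters to the front (rotate right by 3).
For "kdurwxwcj" the result is "wcjkdurwx".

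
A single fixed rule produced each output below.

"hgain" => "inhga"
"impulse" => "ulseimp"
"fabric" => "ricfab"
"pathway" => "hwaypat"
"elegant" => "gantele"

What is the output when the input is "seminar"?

Rule — move the first 3 characters to the end (rotate left by 3).
"seminar" → "inarsem".

inarsem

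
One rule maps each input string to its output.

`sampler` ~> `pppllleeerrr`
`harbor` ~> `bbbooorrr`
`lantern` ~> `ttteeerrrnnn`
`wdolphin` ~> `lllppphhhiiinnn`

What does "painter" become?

Each output is the input with this applied: delete the first 3 characters, then repeat every character 3 times.
Working it through for "painter": intermediate "nter", final "nnnttteeerrr".
(Check on "harbor": → "bor" → "bbbooorrr" ✓)

nnnttteeerrr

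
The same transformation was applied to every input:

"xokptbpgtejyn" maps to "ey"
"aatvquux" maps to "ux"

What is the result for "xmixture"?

ue

The rule is to keep every other character starting from the second (positions 2nd, 4th, 6th, ...), then keep only the last 2 characters.
Starting from "xmixture": after the first operation, "mxue"; after the second, "ue".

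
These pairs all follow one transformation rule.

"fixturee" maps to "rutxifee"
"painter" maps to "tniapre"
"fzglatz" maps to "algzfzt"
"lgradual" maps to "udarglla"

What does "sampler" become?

lpmasre

The pattern: reverse the string, then move the first 2 characters to the end (rotate left by 2).
Working it through for "sampler": intermediate "relpmas", final "lpmasre".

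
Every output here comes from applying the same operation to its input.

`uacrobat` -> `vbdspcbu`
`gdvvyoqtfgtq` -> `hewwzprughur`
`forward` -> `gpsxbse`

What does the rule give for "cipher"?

djqifs

Looking at the pairs, the operation is to shift every letter 1 place forward in the alphabet (wrapping around).
"cipher" → "djqifs".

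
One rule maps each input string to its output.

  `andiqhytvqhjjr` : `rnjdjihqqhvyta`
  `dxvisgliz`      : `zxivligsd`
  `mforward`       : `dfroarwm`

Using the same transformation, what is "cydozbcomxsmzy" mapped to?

The transformation: take characters alternately from the front and the back (1st, last, 2nd, 2nd-last, ...), then move the first character to the end.
For "cydozbcomxsmzy", step one produces "cyyzdmoszxbmco"; step two turns that into "yyzdmoszxbmcoc".

yyzdmoszxbmcoc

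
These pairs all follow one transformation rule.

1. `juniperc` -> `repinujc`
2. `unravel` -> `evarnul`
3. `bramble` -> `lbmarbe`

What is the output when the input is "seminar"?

What's happening: reverse the string, then move the first character to the end.
"seminar" → "ranimes" → "animesr".
(Check on "bramble": → "elbmarb" → "lbmarbe" ✓)

animesr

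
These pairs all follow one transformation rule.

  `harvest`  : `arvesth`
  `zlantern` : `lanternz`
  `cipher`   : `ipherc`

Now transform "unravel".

What's happening: move the first character to the end.
On "unravel" that produces "nravelu".

nravelu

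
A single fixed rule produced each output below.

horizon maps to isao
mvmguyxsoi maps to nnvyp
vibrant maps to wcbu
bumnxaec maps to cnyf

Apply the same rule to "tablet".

ucf

Looking at the pairs, the operation is to keep every other character starting from the first (positions 1st, 3rd, 5th, ...), then shift every letter 1 place forward in the alphabet (wrapping around).
So "tablet" becomes "ucf".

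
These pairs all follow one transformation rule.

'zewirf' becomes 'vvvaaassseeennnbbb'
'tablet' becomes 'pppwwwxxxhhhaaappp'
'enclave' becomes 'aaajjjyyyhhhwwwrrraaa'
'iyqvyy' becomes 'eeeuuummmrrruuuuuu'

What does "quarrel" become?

The rule is to shift every letter 4 places backward in the alphabet (wrapping around), then repeat every character 3 times.
Applying that to "quarrel" gives "mmmqqqwwwnnnnnnaaahhh".

mmmqqqwwwnnnnnnaaahhh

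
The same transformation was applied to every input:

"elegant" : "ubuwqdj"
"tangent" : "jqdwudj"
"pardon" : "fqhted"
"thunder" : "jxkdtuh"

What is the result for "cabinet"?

Rule — shift every letter 10 places backward in the alphabet (wrapping around).
"cabinet" → "sqryduj".

sqryduj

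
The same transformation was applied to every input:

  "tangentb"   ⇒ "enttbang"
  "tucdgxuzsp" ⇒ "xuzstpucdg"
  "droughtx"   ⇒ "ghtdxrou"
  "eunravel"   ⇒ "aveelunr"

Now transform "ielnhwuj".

In each case the input is transformed by: swap the first and last characters, then swap the front and back halves of the string.
Working it through for "ielnhwuj": intermediate "jelnhwui", final "hwuijeln".

hwuijeln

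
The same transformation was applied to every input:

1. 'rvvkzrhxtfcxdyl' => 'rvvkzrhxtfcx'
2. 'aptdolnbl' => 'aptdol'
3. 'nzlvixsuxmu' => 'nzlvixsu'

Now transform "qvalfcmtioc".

qvalfcmt

Each output is the input with this applied: delete the last 3 characters.
"qvalfcmtioc" → "qvalfcmt".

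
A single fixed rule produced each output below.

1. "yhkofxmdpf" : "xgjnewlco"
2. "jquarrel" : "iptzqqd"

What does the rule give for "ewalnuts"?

dvzkmts

Looking at the pairs, the operation is to delete the last character, then shift every letter 1 place backward in the alphabet (wrapping around).
"ewalnuts" → "ewalnut" → "dvzkmts".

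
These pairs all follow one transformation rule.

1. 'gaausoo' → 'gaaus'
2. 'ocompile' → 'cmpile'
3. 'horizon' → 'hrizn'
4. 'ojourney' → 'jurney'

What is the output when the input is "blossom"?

blssm

The pattern: remove every "o".
For "blossom" the result is "blssm".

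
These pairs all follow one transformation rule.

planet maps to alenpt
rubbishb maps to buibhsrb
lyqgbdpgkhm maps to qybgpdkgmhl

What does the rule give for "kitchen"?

tihcnek

The pattern: move the first character to the end, then swap each adjacent pair of characters (1↔2, 3↔4, ...).
For "kitchen", step one produces "itchenk"; step two turns that into "tihcnek".
(Check on "rubbishb": → "ubbishbr" → "buibhsrb" ✓)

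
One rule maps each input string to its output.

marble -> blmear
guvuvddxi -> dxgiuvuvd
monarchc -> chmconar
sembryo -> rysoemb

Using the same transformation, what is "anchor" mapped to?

Looking at the pairs, the operation is to swap the first and last characters, then move the last 3 characters to the front (rotate right by 3).
For "anchor" the result is "hoarnc".

hoarnc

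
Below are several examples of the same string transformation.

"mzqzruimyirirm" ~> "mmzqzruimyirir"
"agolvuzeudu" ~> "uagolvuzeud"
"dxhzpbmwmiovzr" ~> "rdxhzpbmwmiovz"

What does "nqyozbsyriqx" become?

xnqyozbsyriq

What's happening: move the last character to the front.
Doing the same to "nqyozbsyriqx": "xnqyozbsyriq".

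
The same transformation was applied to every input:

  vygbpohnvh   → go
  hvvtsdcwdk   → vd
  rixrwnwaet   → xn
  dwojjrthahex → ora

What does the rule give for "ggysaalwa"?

ya

What's happening: delete the last 2 characters, then keep one character in every 3, starting at position 3 (positions 3rd, 6th, 9th, ...).
"ggysaalwa" → "ggysaal" → "ya".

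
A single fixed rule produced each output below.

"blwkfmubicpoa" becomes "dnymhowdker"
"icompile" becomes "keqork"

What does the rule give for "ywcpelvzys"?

ayergnxb

Each output is the input with this applied: shift every letter 2 places forward in the alphabet (wrapping around), then delete the last 2 characters.
Applying both steps to "ywcpelvzys": "ayergnxbau", then "ayergnxb".
(Check on "icompile": → "keqorkng" → "keqork" ✓)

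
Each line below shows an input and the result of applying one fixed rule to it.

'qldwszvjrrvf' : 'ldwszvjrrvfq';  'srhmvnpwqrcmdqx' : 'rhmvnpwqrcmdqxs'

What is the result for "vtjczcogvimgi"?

tjczcogvimgiv

Each output is the input with this applied: move the first character to the end.
Applying that to "vtjczcogvimgi" gives "tjczcogvimgiv".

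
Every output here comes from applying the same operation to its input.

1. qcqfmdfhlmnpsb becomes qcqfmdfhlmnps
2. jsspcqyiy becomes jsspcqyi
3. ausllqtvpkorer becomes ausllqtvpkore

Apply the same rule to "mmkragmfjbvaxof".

mmkragmfjbvaxo

Looking at the pairs, the operation is to delete the last character.
So "mmkragmfjbvaxof" becomes "mmkragmfjbvaxo".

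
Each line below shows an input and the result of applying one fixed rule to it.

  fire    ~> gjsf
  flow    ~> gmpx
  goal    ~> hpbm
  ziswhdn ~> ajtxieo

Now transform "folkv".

gpmlw

The rule is to shift every letter 1 place forward in the alphabet (wrapping around).
Doing the same to "folkv": "gpmlw".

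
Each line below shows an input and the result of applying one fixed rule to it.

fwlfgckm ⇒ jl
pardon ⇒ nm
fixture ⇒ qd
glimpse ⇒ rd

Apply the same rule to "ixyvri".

Looking at the pairs, the operation is to shift every letter 1 place backward in the alphabet (wrapping around), then keep only the last 2 characters.
Doing the same to "ixyvri": "qh".

qh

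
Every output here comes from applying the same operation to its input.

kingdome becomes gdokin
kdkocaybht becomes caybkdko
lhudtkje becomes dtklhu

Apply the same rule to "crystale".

In each case the input is transformed by: delete the last 2 characters, then swap the front and back halves of the string.
On "crystale": the first step gives "crysta", and the second then gives "stacry".

stacry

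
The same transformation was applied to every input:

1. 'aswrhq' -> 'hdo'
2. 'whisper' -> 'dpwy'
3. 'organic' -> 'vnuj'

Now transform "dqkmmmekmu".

krtlt

Rule — keep every other character starting from the first (positions 1st, 3rd, 5th, ...), then shift every letter 7 places forward in the alphabet (wrapping around).
For "dqkmmmekmu", step one produces "dkmem"; step two turns that into "krtlt".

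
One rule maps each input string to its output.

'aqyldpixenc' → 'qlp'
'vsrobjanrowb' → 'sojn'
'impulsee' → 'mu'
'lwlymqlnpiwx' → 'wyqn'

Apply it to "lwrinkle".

wi

The rule is to keep every other character starting from the second (positions 2nd, 4th, 6th, ...), then delete the last 2 characters.
Applying both steps to "lwrinkle": "wike", then "wi".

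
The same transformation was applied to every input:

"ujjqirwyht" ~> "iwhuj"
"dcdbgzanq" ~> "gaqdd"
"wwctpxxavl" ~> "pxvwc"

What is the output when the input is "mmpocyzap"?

The pattern: keep every other character starting from the first (positions 1st, 3rd, 5th, ...), then move the last 3 characters to the front (rotate right by 3).
Starting from "mmpocyzap": after the first operation, "mpczp"; after the second, "czpmp".

czpmp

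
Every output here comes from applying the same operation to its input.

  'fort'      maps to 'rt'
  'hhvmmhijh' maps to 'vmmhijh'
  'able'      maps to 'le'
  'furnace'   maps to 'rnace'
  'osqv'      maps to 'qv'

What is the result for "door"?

The pattern: delete the first 2 characters.
"door" → "or".

or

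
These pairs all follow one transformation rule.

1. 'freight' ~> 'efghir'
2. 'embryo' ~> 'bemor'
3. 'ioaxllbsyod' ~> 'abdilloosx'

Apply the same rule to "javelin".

aeijln

Rule — sort the characters into alphabetical order, then delete the last character.
For "javelin", step one produces "aeijlnv"; step two turns that into "aeijln".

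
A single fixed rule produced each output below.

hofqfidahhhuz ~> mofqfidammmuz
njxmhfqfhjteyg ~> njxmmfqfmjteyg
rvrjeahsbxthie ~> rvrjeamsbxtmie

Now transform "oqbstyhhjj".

oqbstymmjj

Each output is the input with this applied: replace every "h" with "m".
So "oqbstyhhjj" becomes "oqbstymmjj".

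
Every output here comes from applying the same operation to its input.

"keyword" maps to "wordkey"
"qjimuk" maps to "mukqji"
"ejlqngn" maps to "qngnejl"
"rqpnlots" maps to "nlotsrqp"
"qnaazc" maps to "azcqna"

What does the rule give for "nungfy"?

What's happening: move the first 3 characters to the end (rotate left by 3).
Doing the same to "nungfy": "gfynun".

gfynun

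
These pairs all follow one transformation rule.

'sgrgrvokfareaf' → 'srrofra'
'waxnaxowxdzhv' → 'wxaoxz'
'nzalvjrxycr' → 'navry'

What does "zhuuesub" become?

zueu

The rule is to swap each adjacent pair of characters (1↔2, 3↔4, ...), then keep every other character starting from the second (positions 2nd, 4th, 6th, ...).
On "zhuuesub": the first step gives "hzuusebu", and the second then gives "zueu".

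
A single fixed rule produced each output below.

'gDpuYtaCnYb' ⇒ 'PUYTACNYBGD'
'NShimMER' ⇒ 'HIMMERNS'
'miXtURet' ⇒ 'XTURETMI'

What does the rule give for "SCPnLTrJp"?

PNLTRJPSC

In each case the input is transformed by: move the first 2 characters to the end (rotate left by 2), then convert every letter to uppercase.
Starting from "SCPnLTrJp": after the first operation, "PnLTrJpSC"; after the second, "PNLTRJPSC".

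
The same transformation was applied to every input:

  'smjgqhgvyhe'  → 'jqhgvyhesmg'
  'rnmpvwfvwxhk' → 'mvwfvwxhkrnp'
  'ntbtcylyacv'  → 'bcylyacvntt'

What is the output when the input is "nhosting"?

Each output is the input with this applied: move the first 3 characters to the end (rotate left by 3), then swap the first and last characters.
Applying both steps to "nhosting": "stingnho", then "otingnhs".
(Check on "smjgqhgvyhe": → "gqhgvyhesmj" → "jqhgvyhesmg" ✓)

otingnhs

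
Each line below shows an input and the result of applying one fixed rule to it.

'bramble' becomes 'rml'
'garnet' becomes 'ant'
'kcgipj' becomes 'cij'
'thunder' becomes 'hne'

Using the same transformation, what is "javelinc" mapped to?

aeic

The transformation: keep every other character starting from the second (positions 2nd, 4th, 6th, ...).
For "javelinc" the result is "aeic".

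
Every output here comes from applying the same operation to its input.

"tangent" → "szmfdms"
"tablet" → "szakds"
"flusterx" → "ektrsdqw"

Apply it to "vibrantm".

Each output is the input with this applied: shift every letter 1 place backward in the alphabet (wrapping around).
On "vibrantm" that produces "uhaqzmsl".

uhaqzmsl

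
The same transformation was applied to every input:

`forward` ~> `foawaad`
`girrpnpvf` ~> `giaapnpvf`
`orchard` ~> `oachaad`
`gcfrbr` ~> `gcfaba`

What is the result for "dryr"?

daya

The pattern: replace every "r" with "a".
Applying that to "dryr" gives "daya".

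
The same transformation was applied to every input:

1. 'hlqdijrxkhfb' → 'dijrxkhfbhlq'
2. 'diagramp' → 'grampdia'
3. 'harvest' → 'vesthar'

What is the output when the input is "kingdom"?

gdomkin

Rule — move the first 3 characters to the end (rotate left by 3).
"kingdom" → "gdomkin".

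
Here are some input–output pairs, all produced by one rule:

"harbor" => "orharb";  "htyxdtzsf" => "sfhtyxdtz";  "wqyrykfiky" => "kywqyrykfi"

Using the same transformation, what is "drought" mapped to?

The pattern: move the last 2 characters to the front (rotate right by 2).
Doing the same to "drought": "htdroug".

htdroug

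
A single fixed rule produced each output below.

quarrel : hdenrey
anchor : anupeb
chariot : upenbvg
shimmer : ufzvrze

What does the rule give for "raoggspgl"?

netbfttcy

The pattern: swap each adjacent pair of characters (1↔2, 3↔4, ...), then shift every letter 13 places forward in the alphabet (wrapping around) — i.e. ROT13.
On "raoggspgl": the first step gives "argosggpl", and the second then gives "netbfttcy".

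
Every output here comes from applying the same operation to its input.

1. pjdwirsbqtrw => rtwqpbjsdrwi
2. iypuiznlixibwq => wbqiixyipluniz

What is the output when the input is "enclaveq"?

The rule is to move the last 2 characters to the front (rotate right by 2), then take characters alternately from the front and the back (1st, last, 2nd, 2nd-last, ...).
Starting from "enclaveq": after the first operation, "eqenclav"; after the second, "evqaelnc".

evqaelnc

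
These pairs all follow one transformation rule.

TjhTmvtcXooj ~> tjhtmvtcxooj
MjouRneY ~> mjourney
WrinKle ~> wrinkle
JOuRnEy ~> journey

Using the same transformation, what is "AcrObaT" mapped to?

Rule — convert every letter to lowercase.
"AcrObaT" → "acrobat".

acrobat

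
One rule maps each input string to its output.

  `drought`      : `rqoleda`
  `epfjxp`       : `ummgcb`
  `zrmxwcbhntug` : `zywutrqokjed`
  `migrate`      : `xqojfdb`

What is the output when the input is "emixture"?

In each case the input is transformed by: shift every letter 3 places backward in the alphabet (wrapping around), then sort the characters into reverse alphabetical order.
Applying that to "emixture" gives "urqojfbb".

urqojfbb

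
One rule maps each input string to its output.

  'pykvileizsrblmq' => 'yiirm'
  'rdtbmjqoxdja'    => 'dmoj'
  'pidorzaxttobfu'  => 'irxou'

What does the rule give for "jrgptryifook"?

The pattern: keep one character in every 3, starting at position 2 (positions 2nd, 5th, 8th, ...).
Applying that to "jrgptryifook" gives "rtio".

rtio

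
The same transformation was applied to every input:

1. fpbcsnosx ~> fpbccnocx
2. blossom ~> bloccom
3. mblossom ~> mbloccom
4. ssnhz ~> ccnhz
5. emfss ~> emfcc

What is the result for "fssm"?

fccm

The transformation: replace every "s" with "c".
Doing the same to "fssm": "fccm".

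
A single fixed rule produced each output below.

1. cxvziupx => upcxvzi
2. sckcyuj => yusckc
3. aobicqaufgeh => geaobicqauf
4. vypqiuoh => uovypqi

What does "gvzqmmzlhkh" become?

In each case the input is transformed by: delete the last character, then move the last 2 characters to the front (rotate right by 2).
For "gvzqmmzlhkh", step one produces "gvzqmmzlhk"; step two turns that into "hkgvzqmmzl".

hkgvzqmmzl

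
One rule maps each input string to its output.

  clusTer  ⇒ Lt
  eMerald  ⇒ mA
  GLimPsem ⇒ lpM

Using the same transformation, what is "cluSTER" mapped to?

In each case the input is transformed by: keep one character in every 3, starting at position 2 (positions 2nd, 5th, 8th, ...), then flip the case of every letter.
Working it through for "cluSTER": intermediate "lT", final "Lt".

Lt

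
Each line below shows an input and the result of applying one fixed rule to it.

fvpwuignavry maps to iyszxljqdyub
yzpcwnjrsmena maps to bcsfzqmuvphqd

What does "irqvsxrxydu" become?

Rule — shift every letter 3 places forward in the alphabet (wrapping around).
Doing the same to "irqvsxrxydu": "lutyvauabgx".

lutyvauabgx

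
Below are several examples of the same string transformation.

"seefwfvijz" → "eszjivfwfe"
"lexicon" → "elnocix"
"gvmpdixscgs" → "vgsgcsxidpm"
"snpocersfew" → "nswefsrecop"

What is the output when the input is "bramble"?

Looking at the pairs, the operation is to reverse the string, then move the last 2 characters to the front (rotate right by 2).
Doing the same to "bramble": "rbelbma".

rbelbma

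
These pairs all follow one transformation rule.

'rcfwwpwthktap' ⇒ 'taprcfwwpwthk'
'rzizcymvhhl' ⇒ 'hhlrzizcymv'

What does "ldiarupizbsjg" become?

The transformation: move the last 3 characters to the front (rotate right by 3).
"ldiarupizbsjg" → "sjgldiarupizb".

sjgldiarupizb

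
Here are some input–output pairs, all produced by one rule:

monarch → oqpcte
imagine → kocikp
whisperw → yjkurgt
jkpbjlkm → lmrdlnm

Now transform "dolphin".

fqnrjk

The pattern: shift every letter 2 places forward in the alphabet (wrapping around), then delete the last character.
For "dolphin" the result is "fqnrjk".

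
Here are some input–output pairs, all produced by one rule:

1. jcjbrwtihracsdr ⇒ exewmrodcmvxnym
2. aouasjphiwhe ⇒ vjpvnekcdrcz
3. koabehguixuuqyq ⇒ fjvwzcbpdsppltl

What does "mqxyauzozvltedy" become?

hlstvpujuqgozyt

In each case the input is transformed by: shift every letter 5 places backward in the alphabet (wrapping around).
Doing the same to "mqxyauzozvltedy": "hlstvpujuqgozyt".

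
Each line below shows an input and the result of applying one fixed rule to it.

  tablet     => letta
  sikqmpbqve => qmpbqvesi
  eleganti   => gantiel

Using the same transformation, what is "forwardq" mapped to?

wardqfo

The rule is to move the first 2 characters to the end (rotate left by 2), then delete the first character.
Applying both steps to "forwardq": "rwardqfo", then "wardqfo".
(Check on "sikqmpbqve": → "kqmpbqvesi" → "qmpbqvesi" ✓)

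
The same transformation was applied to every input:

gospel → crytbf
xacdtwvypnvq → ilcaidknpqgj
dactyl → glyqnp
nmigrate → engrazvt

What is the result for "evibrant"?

enagrivo

The transformation: shift every letter 13 places forward in the alphabet (wrapping around) — i.e. ROT13, then swap the front and back halves of the string.
Applying both steps to "evibrant": "rivoenag", then "enagrivo".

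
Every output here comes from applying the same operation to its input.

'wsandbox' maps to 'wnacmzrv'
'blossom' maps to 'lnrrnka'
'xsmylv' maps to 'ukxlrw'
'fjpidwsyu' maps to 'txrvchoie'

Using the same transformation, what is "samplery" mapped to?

Each output is the input with this applied: shift every letter 1 place backward in the alphabet (wrapping around), then reverse the string.
On "samplery": the first step gives "rzlokdqx", and the second then gives "xqdkolzr".
(Check on "blossom": → "aknrrnl" → "lnrrnka" ✓)

xqdkolzr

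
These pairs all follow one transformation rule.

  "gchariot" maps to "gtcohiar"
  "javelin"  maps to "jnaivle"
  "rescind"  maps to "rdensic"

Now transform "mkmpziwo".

mokwmipz

The pattern: take characters alternately from the front and the back (1st, last, 2nd, 2nd-last, ...).
So "mkmpziwo" becomes "mokwmipz".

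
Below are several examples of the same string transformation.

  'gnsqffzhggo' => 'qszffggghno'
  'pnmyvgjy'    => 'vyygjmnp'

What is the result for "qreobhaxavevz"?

vxzaabeehoqrv

What's happening: sort the characters into alphabetical order, then move the last 3 characters to the front (rotate right by 3).
Applying both steps to "qreobhaxavevz": "aabeehoqrvvxz", then "vxzaabeehoqrv".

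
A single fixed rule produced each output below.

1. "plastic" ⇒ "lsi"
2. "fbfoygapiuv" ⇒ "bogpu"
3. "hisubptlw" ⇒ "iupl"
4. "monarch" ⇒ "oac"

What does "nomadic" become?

The rule is to keep every other character starting from the second (positions 2nd, 4th, 6th, ...).
Doing the same to "nomadic": "oai".

oai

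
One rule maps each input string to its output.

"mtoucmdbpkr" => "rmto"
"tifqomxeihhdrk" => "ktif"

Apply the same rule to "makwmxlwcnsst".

tmak

In each case the input is transformed by: move the last character to the front, then keep only the first 4 characters.
On "makwmxlwcnsst": the first step gives "tmakwmxlwcnss", and the second then gives "tmak".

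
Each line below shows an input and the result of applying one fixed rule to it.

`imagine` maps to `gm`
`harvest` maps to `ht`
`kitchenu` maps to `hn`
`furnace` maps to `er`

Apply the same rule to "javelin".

The rule is to sort the characters into alphabetical order, then keep one character in every 3, starting at position 3 (positions 3rd, 6th, 9th, ...).
Doing the same to "javelin": "in".

in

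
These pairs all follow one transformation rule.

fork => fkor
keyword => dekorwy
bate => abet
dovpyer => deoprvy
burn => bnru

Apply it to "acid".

acdi

The pattern: sort the characters into alphabetical order.
Doing the same to "acid": "acdi".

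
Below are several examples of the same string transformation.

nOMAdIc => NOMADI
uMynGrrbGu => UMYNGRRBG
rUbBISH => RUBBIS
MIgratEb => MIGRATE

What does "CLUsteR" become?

CLUSTE

The pattern: delete the last character, then convert every letter to uppercase.
On "CLUsteR": the first step gives "CLUste", and the second then gives "CLUSTE".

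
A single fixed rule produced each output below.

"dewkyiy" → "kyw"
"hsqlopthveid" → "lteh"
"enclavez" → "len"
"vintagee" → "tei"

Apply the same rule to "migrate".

What's happening: move the first 3 characters to the end (rotate left by 3), then keep one character in every 3, starting at position 1 (positions 1st, 4th, 7th, ...).
Doing the same to "migrate": "reg".

reg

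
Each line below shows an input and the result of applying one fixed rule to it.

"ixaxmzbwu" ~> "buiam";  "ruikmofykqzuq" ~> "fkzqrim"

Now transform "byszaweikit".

The transformation: keep every other character starting from the first (positions 1st, 3rd, 5th, ...), then move the first 3 characters to the end (rotate left by 3).
Starting from "byszaweikit": after the first operation, "bsaekt"; after the second, "ektbsa".

ektbsa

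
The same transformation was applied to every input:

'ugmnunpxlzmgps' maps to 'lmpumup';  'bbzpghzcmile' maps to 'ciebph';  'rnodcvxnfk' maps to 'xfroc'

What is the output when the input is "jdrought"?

What's happening: swap the front and back halves of the string, then keep every other character starting from the second (positions 2nd, 4th, 6th, ...).
Applying that to "jdrought" gives "gtdo".

gtdo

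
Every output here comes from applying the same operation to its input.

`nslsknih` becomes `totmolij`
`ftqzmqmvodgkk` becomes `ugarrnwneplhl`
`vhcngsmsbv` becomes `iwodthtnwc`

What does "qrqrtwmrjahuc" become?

srsrxusnbkvid

The rule is to swap each adjacent pair of characters (1↔2, 3↔4, ...), then shift every letter 1 place forward in the alphabet (wrapping around).
So "qrqrtwmrjahuc" becomes "srsrxusnbkvid".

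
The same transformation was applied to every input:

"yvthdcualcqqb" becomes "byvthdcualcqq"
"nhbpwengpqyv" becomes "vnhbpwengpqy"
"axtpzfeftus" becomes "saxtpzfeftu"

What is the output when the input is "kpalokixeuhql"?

Looking at the pairs, the operation is to move the last character to the front.
Doing the same to "kpalokixeuhql": "lkpalokixeuhq".

lkpalokixeuhq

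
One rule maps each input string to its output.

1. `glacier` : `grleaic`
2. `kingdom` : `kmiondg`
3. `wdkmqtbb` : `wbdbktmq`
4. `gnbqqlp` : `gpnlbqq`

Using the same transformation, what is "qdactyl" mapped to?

qldyatc

The transformation: take characters alternately from the front and the back (1st, last, 2nd, 2nd-last, ...).
So "qdactyl" becomes "qldyatc".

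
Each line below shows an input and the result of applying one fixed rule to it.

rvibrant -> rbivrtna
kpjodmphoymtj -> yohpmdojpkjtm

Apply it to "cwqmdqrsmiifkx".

iimsrqdmqwcxkf

In each case the input is transformed by: move the last 3 characters to the front (rotate right by 3), then reverse the string.
Applying that to "cwqmdqrsmiifkx" gives "iimsrqdmqwcxkf".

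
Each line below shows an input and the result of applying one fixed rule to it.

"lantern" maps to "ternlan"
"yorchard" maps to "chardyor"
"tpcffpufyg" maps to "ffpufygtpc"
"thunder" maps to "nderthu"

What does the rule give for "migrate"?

ratemig

The transformation: move the first 3 characters to the end (rotate left by 3).
For "migrate" the result is "ratemig".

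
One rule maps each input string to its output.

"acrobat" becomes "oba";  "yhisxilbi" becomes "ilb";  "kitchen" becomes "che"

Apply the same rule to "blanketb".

ket

The rule is to move the last character to the front, then keep only the last 3 characters.
Working it through for "blanketb": intermediate "bblanket", final "ket".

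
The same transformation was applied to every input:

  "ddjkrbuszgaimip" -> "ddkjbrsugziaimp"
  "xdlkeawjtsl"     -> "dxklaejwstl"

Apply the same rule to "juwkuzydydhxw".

The pattern: swap each adjacent pair of characters (1↔2, 3↔4, ...).
"juwkuzydydhxw" → "ujkwzudydyxhw".

ujkwzudydyxhw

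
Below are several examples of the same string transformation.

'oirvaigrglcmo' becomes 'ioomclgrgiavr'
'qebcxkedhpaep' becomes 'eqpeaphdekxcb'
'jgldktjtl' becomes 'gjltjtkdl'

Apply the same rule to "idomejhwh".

The pattern: move the first 2 characters to the end (rotate left by 2), then reverse the string.
Applying that to "idomejhwh" gives "dihwhjemo".

dihwhjemo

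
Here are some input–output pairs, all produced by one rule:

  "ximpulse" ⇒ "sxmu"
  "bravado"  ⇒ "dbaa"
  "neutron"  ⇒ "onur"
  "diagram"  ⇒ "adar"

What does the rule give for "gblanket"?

The pattern: move the last 2 characters to the front (rotate right by 2), then keep every other character starting from the first (positions 1st, 3rd, 5th, ...).
Working it through for "gblanket": intermediate "etgblank", final "egln".

egln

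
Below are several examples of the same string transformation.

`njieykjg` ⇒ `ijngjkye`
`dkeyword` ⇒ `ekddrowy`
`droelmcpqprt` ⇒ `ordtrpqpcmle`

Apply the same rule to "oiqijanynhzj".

Rule — move the first 3 characters to the end (rotate left by 3), then reverse the string.
"oiqijanynhzj" → "ijanynhzjoiq" → "qiojzhnynaji".

qiojzhnynaji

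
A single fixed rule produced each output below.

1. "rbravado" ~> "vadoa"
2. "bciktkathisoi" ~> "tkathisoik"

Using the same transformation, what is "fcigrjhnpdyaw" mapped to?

rjhnpdyawg

The pattern: delete the first 3 characters, then move the first character to the end.
"fcigrjhnpdyaw" → "grjhnpdyaw" → "rjhnpdyawg".
(Check on "rbravado": → "avado" → "vadoa" ✓)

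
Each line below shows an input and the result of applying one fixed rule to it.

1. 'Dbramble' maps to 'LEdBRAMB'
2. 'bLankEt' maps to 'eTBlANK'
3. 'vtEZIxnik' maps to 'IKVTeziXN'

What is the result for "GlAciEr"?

eRgLaCI

Each output is the input with this applied: move the last 2 characters to the front (rotate right by 2), then flip the case of every letter.
Working it through for "GlAciEr": intermediate "ErGlAci", final "eRgLaCI".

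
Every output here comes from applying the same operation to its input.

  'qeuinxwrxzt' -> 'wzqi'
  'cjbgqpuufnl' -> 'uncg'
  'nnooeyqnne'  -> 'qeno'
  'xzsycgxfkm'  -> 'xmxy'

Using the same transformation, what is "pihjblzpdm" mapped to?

zmpj

What's happening: keep one character in every 3, starting at position 1 (positions 1st, 4th, 7th, ...), then move the last 2 characters to the front (rotate right by 2).
Starting from "pihjblzpdm": after the first operation, "pjzm"; after the second, "zmpj".
(Check on "cjbgqpuufnl": → "cgun" → "uncg" ✓)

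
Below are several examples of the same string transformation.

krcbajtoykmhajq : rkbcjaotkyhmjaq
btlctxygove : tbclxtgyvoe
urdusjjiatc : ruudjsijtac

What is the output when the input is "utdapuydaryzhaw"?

What's happening: swap each adjacent pair of characters (1↔2, 3↔4, ...).
Applying that to "utdapuydaryzhaw" gives "tuadupdyrazyahw".

tuadupdyrazyahw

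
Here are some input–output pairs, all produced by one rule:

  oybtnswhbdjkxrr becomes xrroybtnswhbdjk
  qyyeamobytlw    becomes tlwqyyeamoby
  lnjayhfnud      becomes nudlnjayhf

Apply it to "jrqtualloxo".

Rule — move the last 3 characters to the front (rotate right by 3).
On "jrqtualloxo" that produces "oxojrqtuall".

oxojrqtuall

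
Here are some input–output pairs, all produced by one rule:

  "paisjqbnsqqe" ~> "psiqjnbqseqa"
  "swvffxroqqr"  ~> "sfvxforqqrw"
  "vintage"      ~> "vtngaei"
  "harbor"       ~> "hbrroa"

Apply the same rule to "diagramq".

The transformation: swap each adjacent pair of characters (1↔2, 3↔4, ...), then move the first character to the end.
So "diagramq" becomes "dgaarqmi".

dgaarqmi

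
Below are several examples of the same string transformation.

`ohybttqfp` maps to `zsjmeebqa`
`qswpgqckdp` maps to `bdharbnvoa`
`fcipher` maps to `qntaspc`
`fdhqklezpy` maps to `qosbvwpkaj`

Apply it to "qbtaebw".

Looking at the pairs, the operation is to shift every letter 11 places forward in the alphabet (wrapping around).
On "qbtaebw" that produces "bmelpmh".

bmelpmh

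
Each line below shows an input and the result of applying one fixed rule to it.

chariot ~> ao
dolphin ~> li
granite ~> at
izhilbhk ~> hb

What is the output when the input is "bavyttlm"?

Rule — keep one character in every 3, starting at position 3 (positions 3rd, 6th, 9th, ...).
So "bavyttlm" becomes "vt".

vt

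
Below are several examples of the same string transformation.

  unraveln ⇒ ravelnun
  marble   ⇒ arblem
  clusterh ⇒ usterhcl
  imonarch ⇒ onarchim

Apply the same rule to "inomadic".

omadicin

Looking at the pairs, the operation is to swap the front and back halves of the string, then move the last 2 characters to the front (rotate right by 2).
Working it through for "inomadic": intermediate "adicinom", final "omadicin".
(Check on "marble": → "blemar" → "arblem" ✓)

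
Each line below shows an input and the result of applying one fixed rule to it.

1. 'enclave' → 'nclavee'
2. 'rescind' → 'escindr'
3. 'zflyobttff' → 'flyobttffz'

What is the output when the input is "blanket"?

lanketb

The transformation: move the first character to the end.
"blanket" → "lanketb".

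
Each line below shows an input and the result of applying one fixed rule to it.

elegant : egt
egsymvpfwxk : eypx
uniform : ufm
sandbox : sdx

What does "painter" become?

Each output is the input with this applied: keep one character in every 3, starting at position 1 (positions 1st, 4th, 7th, ...).
On "painter" that produces "pnr".

pnr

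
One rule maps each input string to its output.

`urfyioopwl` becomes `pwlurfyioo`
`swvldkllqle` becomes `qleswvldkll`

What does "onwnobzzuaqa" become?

aqaonwnobzzu

The rule is to move the last 3 characters to the front (rotate right by 3).
For "onwnobzzuaqa" the result is "aqaonwnobzzu".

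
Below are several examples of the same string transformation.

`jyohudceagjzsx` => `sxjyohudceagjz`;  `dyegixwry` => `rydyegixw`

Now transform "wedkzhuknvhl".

hlwedkzhuknv

The rule is to move the last 2 characters to the front (rotate right by 2).
Applying that to "wedkzhuknvhl" gives "hlwedkzhuknv".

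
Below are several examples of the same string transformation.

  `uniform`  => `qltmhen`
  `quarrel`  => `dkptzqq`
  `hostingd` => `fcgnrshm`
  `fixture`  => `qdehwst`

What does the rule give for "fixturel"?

dkehwstq

Rule — move the last 2 characters to the front (rotate right by 2), then shift every letter 1 place backward in the alphabet (wrapping around).
Working it through for "fixturel": intermediate "elfixtur", final "dkehwstq".
(Check on "hostingd": → "gdhostin" → "fcgnrshm" ✓)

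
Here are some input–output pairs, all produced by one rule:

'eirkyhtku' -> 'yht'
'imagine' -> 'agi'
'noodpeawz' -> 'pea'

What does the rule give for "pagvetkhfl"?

The pattern: move the last 2 characters to the front (rotate right by 2), then keep only the last 3 characters.
Working it through for "pagvetkhfl": intermediate "flpagvetkh", final "tkh".

tkh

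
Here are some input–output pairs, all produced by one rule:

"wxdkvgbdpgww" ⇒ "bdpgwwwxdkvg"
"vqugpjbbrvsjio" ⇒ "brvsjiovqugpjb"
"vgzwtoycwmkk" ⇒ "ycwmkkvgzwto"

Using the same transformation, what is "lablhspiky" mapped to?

Looking at the pairs, the operation is to swap the front and back halves of the string.
Doing the same to "lablhspiky": "spikylablh".

spikylablh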